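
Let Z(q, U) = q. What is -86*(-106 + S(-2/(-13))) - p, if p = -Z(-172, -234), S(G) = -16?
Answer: 10320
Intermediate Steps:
p = 172 (p = -1*(-172) = 172)
-86*(-106 + S(-2/(-13))) - p = -86*(-106 - 16) - 1*172 = -86*(-122) - 172 = 10492 - 172 = 10320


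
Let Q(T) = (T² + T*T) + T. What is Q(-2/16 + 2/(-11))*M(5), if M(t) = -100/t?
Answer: 2295/968 ≈ 2.3709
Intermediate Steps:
Q(T) = T + 2*T² (Q(T) = (T² + T²) + T = 2*T² + T = T + 2*T²)
Q(-2/16 + 2/(-11))*M(5) = ((-2/16 + 2/(-11))*(1 + 2*(-2/16 + 2/(-11))))*(-100/5) = ((-2*1/16 + 2*(-1/11))*(1 + 2*(-2*1/16 + 2*(-1/11))))*(-100*⅕) = ((-⅛ - 2/11)*(1 + 2*(-⅛ - 2/11)))*(-20) = -27*(1 + 2*(-27/88))/88*(-20) = -27*(1 - 27/44)/88*(-20) = -27/88*17/44*(-20) = -459/3872*(-20) = 2295/968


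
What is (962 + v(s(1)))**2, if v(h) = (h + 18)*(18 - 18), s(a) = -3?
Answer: 925444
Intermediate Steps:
v(h) = 0 (v(h) = (18 + h)*0 = 0)
(962 + v(s(1)))**2 = (962 + 0)**2 = 962**2 = 925444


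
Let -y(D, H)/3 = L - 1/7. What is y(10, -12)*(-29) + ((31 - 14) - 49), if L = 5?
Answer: 2734/7 ≈ 390.57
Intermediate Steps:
y(D, H) = -102/7 (y(D, H) = -3*(5 - 1/7) = -3*34/7 = -102/7)
y(10, -12)*(-29) + ((31 - 14) - 49) = -102/7*(-29) + ((31 - 14) - 49) = 2958/7 + (17 - 49) = 2958/7 - 32 = 2734/7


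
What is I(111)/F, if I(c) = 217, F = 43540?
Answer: 31/6220 ≈ 0.0049839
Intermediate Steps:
I(111)/F = 217/43540 = 217*(1/43540) = 31/6220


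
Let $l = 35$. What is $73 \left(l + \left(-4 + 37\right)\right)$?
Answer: $4964$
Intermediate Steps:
$73 \left(l + \left(-4 + 37\right)\right) = 73 \left(35 + \left(-4 + 37\right)\right) = 73 \left(35 + 33\right) = 73 \cdot 68 = 4964$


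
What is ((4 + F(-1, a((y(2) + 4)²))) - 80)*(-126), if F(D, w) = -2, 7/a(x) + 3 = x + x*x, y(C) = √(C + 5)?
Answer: 9828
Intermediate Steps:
y(C) = √(5 + C)
a(x) = 7/(-3 + x + x²) (a(x) = 7/(-3 + (x + x*x)) = 7/(-3 + (x + x²)) = 7/(-3 + x + x²))
((4 + F(-1, a((y(2) + 4)²))) - 80)*(-126) = ((4 - 2) - 80)*(-126) = (2 - 80)*(-126) = -78*(-126) = 9828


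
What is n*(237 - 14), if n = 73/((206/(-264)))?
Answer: -2148828/103 ≈ -20862.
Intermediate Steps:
n = -9636/103 (n = 73/((206*(-1/264))) = 73/(-103/132) = 73*(-132/103) = -9636/103 ≈ -93.553)
n*(237 - 14) = -9636*(237 - 14)/103 = -9636/103*223 = -2148828/103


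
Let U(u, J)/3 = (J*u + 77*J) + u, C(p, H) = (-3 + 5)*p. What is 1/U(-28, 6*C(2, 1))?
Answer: 1/3444 ≈ 0.00029036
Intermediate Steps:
C(p, H) = 2*p
U(u, J) = 3*u + 231*J + 3*J*u (U(u, J) = 3*((J*u + 77*J) + u) = 3*((77*J + J*u) + u) = 3*(u + 77*J + J*u) = 3*u + 231*J + 3*J*u)
1/U(-28, 6*C(2, 1)) = 1/(3*(-28) + 231*(6*(2*2)) + 3*(6*(2*2))*(-28)) = 1/(-84 + 231*(6*4) + 3*(6*4)*(-28)) = 1/(-84 + 231*24 + 3*24*(-28)) = 1/(-84 + 5544 - 2016) = 1/3444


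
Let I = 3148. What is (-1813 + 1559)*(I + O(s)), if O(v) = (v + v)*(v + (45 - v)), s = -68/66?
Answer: -8536432/11 ≈ -7.7604e+5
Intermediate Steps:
s = -34/33 (s = -68*1/66 = -34/33 ≈ -1.0303)
O(v) = 90*v (O(v) = (2*v)*45 = 90*v)
(-1813 + 1559)*(I + O(s)) = (-1813 + 1559)*(3148 + 90*(-34/33)) = -254*(3148 - 1020/11) = -254*33608/11 = -8536432/11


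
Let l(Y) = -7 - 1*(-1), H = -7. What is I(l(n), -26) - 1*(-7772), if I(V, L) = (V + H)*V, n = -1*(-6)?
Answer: 7850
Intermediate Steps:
n = 6
l(Y) = -6 (l(Y) = -7 + 1 = -6)
I(V, L) = V*(-7 + V) (I(V, L) = (V - 7)*V = (-7 + V)*V = V*(-7 + V))
I(l(n), -26) - 1*(-7772) = -6*(-7 - 6) - 1*(-7772) = -6*(-13) + 7772 = 78 + 7772 = 7850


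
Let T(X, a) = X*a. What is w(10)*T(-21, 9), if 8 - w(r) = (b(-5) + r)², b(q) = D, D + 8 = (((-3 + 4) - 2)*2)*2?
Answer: -756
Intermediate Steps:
D = -12 (D = -8 + (((-3 + 4) - 2)*2)*2 = -8 + ((1 - 2)*2)*2 = -8 - 1*2*2 = -8 - 2*2 = -8 - 4 = -12)
b(q) = -12
w(r) = 8 - (-12 + r)²
w(10)*T(-21, 9) = (8 - (-12 + 10)²)*(-21*9) = (8 - 1*(-2)²)*(-189) = (8 - 1*4)*(-189) = (8 - 4)*(-189) = 4*(-189) = -756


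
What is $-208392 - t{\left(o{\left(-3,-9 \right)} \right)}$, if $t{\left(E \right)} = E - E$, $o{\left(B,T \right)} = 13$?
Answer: $-208392$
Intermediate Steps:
$t{\left(E \right)} = 0$
$-208392 - t{\left(o{\left(-3,-9 \right)} \right)} = -208392 - 0 = -208392 + 0 = -208392$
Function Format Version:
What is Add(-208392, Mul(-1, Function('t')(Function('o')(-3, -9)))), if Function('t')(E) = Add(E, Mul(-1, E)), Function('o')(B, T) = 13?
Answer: -208392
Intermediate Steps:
Function('t')(E) = 0
Add(-208392, Mul(-1, Function('t')(Function('o')(-3, -9)))) = Add(-208392, Mul(-1, 0)) = Add(-208392, 0) = -208392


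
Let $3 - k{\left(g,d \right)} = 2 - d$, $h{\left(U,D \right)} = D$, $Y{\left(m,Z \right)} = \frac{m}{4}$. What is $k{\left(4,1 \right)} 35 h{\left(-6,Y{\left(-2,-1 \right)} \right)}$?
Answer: $-35$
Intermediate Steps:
$Y{\left(m,Z \right)} = \frac{m}{4}$ ($Y{\left(m,Z \right)} = m \frac{1}{4} = \frac{m}{4}$)
$k{\left(g,d \right)} = 1 + d$ ($k{\left(g,d \right)} = 3 - \left(2 - d\right) = 3 + \left(-2 + d\right) = 1 + d$)
$k{\left(4,1 \right)} 35 h{\left(-6,Y{\left(-2,-1 \right)} \right)} = \left(1 + 1\right) 35 \cdot \frac{1}{4} \left(-2\right) = 2 \cdot 35 \left(- \frac{1}{2}\right) = 70 \left(- \frac{1}{2}\right) = -35$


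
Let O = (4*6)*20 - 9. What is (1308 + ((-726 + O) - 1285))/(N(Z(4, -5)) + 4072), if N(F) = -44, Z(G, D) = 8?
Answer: -58/1007 ≈ -0.057597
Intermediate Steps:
O = 471 (O = 24*20 - 9 = 480 - 9 = 471)
(1308 + ((-726 + O) - 1285))/(N(Z(4, -5)) + 4072) = (1308 + ((-726 + 471) - 1285))/(-44 + 4072) = (1308 + (-255 - 1285))/4028 = (1308 - 1540)*(1/4028) = -232*1/4028 = -58/1007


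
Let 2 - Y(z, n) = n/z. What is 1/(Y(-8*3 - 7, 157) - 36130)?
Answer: -31/1119811 ≈ -2.7683e-5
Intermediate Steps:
Y(z, n) = 2 - n/z
1/(Y(-8*3 - 7, 157) - 36130) = 1/((2 - 1*157/(-8*3 - 7)) - 36130) = 1/((2 - 1*157/(-24 - 7)) - 36130) = 1/((2 - 1*157/(-31)) - 36130) = 1/((2 - 1*157*(-1/31)) - 36130) = 1/((2 + 157/31) - 36130) = 1/(219/31 - 36130) = 1/(-1119811/31) = -31/1119811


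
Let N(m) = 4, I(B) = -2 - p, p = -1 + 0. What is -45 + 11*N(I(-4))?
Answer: -1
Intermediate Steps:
p = -1
I(B) = -1 (I(B) = -2 - 1*(-1) = -2 + 1 = -1)
-45 + 11*N(I(-4)) = -45 + 11*4 = -45 + 44 = -1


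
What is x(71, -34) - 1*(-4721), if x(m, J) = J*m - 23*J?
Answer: 3089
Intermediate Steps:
x(m, J) = -23*J + J*m
x(71, -34) - 1*(-4721) = -34*(-23 + 71) - 1*(-4721) = -34*48 + 4721 = -1632 + 4721 = 3089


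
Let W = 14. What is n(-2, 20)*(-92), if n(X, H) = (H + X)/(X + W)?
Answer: -138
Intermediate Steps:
n(X, H) = (H + X)/(14 + X) (n(X, H) = (H + X)/(X + 14) = (H + X)/(14 + X))
n(-2, 20)*(-92) = ((20 - 2)/(14 - 2))*(-92) = (18/12)*(-92) = ((1/12)*18)*(-92) = (3/2)*(-92) = -138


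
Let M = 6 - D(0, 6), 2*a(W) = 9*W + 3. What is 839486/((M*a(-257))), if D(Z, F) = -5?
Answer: -839486/12705 ≈ -66.075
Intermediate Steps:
a(W) = 3/2 + 9*W/2 (a(W) = (9*W + 3)/2 = (3 + 9*W)/2 = 3/2 + 9*W/2)
M = 11 (M = 6 - 1*(-5) = 6 + 5 = 11)
839486/((M*a(-257))) = 839486/((11*(3/2 + (9/2)*(-257)))) = 839486/((11*(3/2 - 2313/2))) = 839486/((11*(-1155))) = 839486/(-12705) = 839486*(-1/12705) = -839486/12705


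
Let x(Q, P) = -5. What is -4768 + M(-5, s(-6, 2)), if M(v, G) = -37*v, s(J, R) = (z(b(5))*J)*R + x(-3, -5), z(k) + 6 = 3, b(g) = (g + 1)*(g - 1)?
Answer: -4583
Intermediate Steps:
b(g) = (1 + g)*(-1 + g)
z(k) = -3 (z(k) = -6 + 3 = -3)
s(J, R) = -5 - 3*J*R (s(J, R) = (-3*J)*R - 5 = -3*J*R - 5 = -5 - 3*J*R)
-4768 + M(-5, s(-6, 2)) = -4768 - 37*(-5) = -4768 + 185 = -4583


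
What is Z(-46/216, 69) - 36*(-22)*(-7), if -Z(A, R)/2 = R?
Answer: -5682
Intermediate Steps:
Z(A, R) = -2*R
Z(-46/216, 69) - 36*(-22)*(-7) = -2*69 - 36*(-22)*(-7) = -138 + 792*(-7) = -138 - 5544 = -5682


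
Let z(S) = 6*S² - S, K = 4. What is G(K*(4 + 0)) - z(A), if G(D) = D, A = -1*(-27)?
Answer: -4331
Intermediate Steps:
A = 27
z(S) = -S + 6*S²
G(K*(4 + 0)) - z(A) = 4*(4 + 0) - 27*(-1 + 6*27) = 4*4 - 27*(-1 + 162) = 16 - 27*161 = 16 - 1*4347 = 16 - 4347 = -4331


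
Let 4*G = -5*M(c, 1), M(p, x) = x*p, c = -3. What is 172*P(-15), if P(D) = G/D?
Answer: -43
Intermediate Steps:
M(p, x) = p*x
G = 15/4 (G = (-(-15))/4 = (-5*(-3))/4 = (¼)*15 = 15/4 ≈ 3.7500)
P(D) = 15/(4*D)
172*P(-15) = 172*((15/4)/(-15)) = 172*((15/4)*(-1/15)) = 172*(-¼) = -43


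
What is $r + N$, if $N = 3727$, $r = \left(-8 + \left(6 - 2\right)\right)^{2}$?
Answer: $3743$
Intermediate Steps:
$r = 16$ ($r = \left(-8 + 4\right)^{2} = \left(-4\right)^{2} = 16$)
$r + N = 16 + 3727 = 3743$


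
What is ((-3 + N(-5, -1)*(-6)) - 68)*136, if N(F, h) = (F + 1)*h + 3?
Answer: -15368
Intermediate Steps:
N(F, h) = 3 + h*(1 + F) (N(F, h) = (1 + F)*h + 3 = h*(1 + F) + 3 = 3 + h*(1 + F))
((-3 + N(-5, -1)*(-6)) - 68)*136 = ((-3 + (3 - 1 - 5*(-1))*(-6)) - 68)*136 = ((-3 + (3 - 1 + 5)*(-6)) - 68)*136 = ((-3 + 7*(-6)) - 68)*136 = ((-3 - 42) - 68)*136 = (-45 - 68)*136 = -113*136 = -15368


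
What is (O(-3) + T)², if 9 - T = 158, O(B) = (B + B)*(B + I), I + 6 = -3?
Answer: 5929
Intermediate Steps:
I = -9 (I = -6 - 3 = -9)
O(B) = 2*B*(-9 + B) (O(B) = (B + B)*(B - 9) = (2*B)*(-9 + B) = 2*B*(-9 + B))
T = -149 (T = 9 - 1*158 = 9 - 158 = -149)
(O(-3) + T)² = (2*(-3)*(-9 - 3) - 149)² = (2*(-3)*(-12) - 149)² = (72 - 149)² = (-77)² = 5929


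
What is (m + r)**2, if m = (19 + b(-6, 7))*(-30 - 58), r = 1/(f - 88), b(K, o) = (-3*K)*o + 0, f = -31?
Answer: 2305663070481/14161 ≈ 1.6282e+8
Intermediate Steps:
b(K, o) = -3*K*o (b(K, o) = -3*K*o + 0 = -3*K*o)
r = -1/119 (r = 1/(-31 - 88) = 1/(-119) = -1/119 ≈ -0.0084034)
m = -12760 (m = (19 - 3*(-6)*7)*(-30 - 58) = (19 + 126)*(-88) = 145*(-88) = -12760)
(m + r)**2 = (-12760 - 1/119)**2 = (-1518441/119)**2 = 2305663070481/14161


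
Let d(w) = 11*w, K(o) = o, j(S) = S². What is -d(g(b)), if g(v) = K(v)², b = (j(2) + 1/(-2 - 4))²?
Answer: -3078251/1296 ≈ -2375.2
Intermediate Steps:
b = 529/36 (b = (2² + 1/(-2 - 4))² = (4 + 1/(-6))² = (4 - ⅙)² = (23/6)² = 529/36 ≈ 14.694)
g(v) = v²
-d(g(b)) = -11*(529/36)² = -11*279841/1296 = -1*3078251/1296 = -3078251/1296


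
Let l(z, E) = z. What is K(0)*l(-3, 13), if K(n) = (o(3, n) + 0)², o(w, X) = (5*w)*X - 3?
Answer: -27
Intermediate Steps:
o(w, X) = -3 + 5*X*w (o(w, X) = 5*X*w - 3 = -3 + 5*X*w)
K(n) = (-3 + 15*n)² (K(n) = ((-3 + 5*n*3) + 0)² = ((-3 + 15*n) + 0)² = (-3 + 15*n)²)
K(0)*l(-3, 13) = (9*(-1 + 5*0)²)*(-3) = (9*(-1 + 0)²)*(-3) = (9*(-1)²)*(-3) = (9*1)*(-3) = 9*(-3) = -27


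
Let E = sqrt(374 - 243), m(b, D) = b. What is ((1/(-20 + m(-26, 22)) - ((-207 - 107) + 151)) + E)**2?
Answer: 56482205/2116 + 7497*sqrt(131)/23 ≈ 30424.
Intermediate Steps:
E = sqrt(131) ≈ 11.446
((1/(-20 + m(-26, 22)) - ((-207 - 107) + 151)) + E)**2 = ((1/(-20 - 26) - ((-207 - 107) + 151)) + sqrt(131))**2 = ((1/(-46) - (-314 + 151)) + sqrt(131))**2 = ((-1/46 - 1*(-163)) + sqrt(131))**2 = ((-1/46 + 163) + sqrt(131))**2 = (7497/46 + sqrt(131))**2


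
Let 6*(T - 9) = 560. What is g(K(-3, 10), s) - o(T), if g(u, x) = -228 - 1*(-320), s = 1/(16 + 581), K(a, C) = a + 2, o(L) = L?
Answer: -31/3 ≈ -10.333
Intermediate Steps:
T = 307/3 (T = 9 + (1/6)*560 = 9 + 280/3 = 307/3 ≈ 102.33)
K(a, C) = 2 + a
s = 1/597 ≈ 0.0016750
g(u, x) = 92 (g(u, x) = -228 + 320 = 92)
g(K(-3, 10), s) - o(T) = 92 - 1*307/3 = 92 - 307/3 = -31/3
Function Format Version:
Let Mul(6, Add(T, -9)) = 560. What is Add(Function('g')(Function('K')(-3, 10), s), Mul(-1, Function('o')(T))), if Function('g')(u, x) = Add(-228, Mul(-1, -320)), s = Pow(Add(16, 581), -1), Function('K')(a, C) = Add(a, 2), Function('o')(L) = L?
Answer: Rational(-31, 3) ≈ -10.333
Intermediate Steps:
T = Rational(307, 3) (T = Add(9, Mul(Rational(1, 6), 560)) = Add(9, Rational(280, 3)) = Rational(307, 3) ≈ 102.33)
Function('K')(a, C) = Add(2, a)
s = Rational(1, 597) (s = Pow(597, -1) = Rational(1, 597) ≈ 0.0016750)
Function('g')(u, x) = 92 (Function('g')(u, x) = Add(-228, 320) = 92)
Add(Function('g')(Function('K')(-3, 10), s), Mul(-1, Function('o')(T))) = Add(92, Mul(-1, Rational(307, 3))) = Add(92, Rational(-307, 3)) = Rational(-31, 3)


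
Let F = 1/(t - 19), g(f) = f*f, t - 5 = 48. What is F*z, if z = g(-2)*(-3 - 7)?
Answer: -20/17 ≈ -1.1765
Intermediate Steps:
t = 53 (t = 5 + 48 = 53)
g(f) = f²
F = 1/34 (F = 1/(53 - 19) = 1/34 ≈ 0.029412)
z = -40 (z = (-2)²*(-3 - 7) = 4*(-10) = -40)
F*z = (1/34)*(-40) = -20/17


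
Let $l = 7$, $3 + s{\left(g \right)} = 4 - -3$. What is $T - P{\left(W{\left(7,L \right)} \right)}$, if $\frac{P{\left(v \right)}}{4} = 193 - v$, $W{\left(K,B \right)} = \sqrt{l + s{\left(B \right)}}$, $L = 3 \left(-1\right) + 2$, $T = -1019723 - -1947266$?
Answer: $926771 + 4 \sqrt{11} \approx 9.2678 \cdot 10^{5}$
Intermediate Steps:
$s{\left(g \right)} = 4$ ($s{\left(g \right)} = -3 + \left(4 - -3\right) = -3 + \left(4 + 3\right) = -3 + 7 = 4$)
$T = 927543$ ($T = -1019723 + 1947266 = 927543$)
$L = -1$ ($L = -3 + 2 = -1$)
$W{\left(K,B \right)} = \sqrt{11}$ ($W{\left(K,B \right)} = \sqrt{7 + 4} = \sqrt{11}$)
$P{\left(v \right)} = 772 - 4 v$ ($P{\left(v \right)} = 4 \left(193 - v\right) = 772 - 4 v$)
$T - P{\left(W{\left(7,L \right)} \right)} = 927543 - \left(772 - 4 \sqrt{11}\right) = 926771 + 4 \sqrt{11}$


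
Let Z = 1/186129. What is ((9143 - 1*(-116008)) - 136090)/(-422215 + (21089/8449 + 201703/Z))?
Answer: -92423611/317195361404017 ≈ -2.9138e-7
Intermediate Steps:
Z = 1/186129 ≈ 5.3726e-6
((9143 - 1*(-116008)) - 136090)/(-422215 + (21089/8449 + 201703/Z)) = ((9143 - 1*(-116008)) - 136090)/(-422215 + (21089/8449 + 201703/(1/186129))) = ((9143 + 116008) - 136090)/(-422215 + (21089*(1/8449) + 201703*186129)) = (125151 - 136090)/(-422215 + (21089/8449 + 37542777687)) = -10939/(-422215 + 317198928698552/8449) = -10939/317195361404017/8449 = -10939*8449/317195361404017 = -92423611/317195361404017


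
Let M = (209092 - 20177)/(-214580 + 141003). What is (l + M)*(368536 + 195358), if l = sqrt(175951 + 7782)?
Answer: -106528035010/73577 + 563894*sqrt(183733) ≈ 2.4026e+8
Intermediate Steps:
M = -188915/73577 (M = 188915/(-73577) = 188915*(-1/73577) = -188915/73577 ≈ -2.5676)
l = sqrt(183733) ≈ 428.64
(l + M)*(368536 + 195358) = (sqrt(183733) - 188915/73577)*(368536 + 195358) = (-188915/73577 + sqrt(183733))*563894 = -106528035010/73577 + 563894*sqrt(183733)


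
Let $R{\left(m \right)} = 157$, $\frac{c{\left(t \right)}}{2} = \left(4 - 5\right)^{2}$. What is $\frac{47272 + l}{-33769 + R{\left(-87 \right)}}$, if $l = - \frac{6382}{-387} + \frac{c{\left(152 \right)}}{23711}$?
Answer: $- \frac{108481654520}{77107247271} \approx -1.4069$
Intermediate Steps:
$c{\left(t \right)} = 2$ ($c{\left(t \right)} = 2 \left(4 - 5\right)^{2} = 2 \left(-1\right)^{2} = 2 \cdot 1 = 2$)
$l = \frac{151324376}{9176157}$ ($l = - \frac{6382}{-387} + \frac{2}{23711} = \left(-6382\right) \left(- \frac{1}{387}\right) + 2 \cdot \frac{1}{23711} = \frac{6382}{387} + \frac{2}{23711} = \frac{151324376}{9176157} \approx 16.491$)
$\frac{47272 + l}{-33769 + R{\left(-87 \right)}} = \frac{47272 + \frac{151324376}{9176157}}{-33769 + 157} = \frac{433926618080}{9176157 \left(-33612\right)} = \frac{433926618080}{9176157} \left(- \frac{1}{33612}\right) = - \frac{108481654520}{77107247271}$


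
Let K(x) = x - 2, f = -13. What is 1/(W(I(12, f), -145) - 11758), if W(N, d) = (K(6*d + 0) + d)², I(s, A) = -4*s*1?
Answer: 1/1022531 ≈ 9.7797e-7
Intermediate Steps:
K(x) = -2 + x
I(s, A) = -4*s
W(N, d) = (-2 + 7*d)² (W(N, d) = ((-2 + (6*d + 0)) + d)² = ((-2 + 6*d) + d)² = (-2 + 7*d)²)
1/(W(I(12, f), -145) - 11758) = 1/((-2 + 7*(-145))² - 11758) = 1/((-2 - 1015)² - 11758) = 1/((-1017)² - 11758) = 1/(1034289 - 11758) = 1/1022531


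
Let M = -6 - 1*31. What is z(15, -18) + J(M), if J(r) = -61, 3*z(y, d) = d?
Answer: -67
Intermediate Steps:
M = -37 (M = -6 - 31 = -37)
z(y, d) = d/3
z(15, -18) + J(M) = (1/3)*(-18) - 61 = -6 - 61 = -67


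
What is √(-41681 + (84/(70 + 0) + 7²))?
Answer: I*√1040770/5 ≈ 204.04*I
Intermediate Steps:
√(-41681 + (84/(70 + 0) + 7²)) = √(-41681 + (84/70 + 49)) = √(-41681 + ((1/70)*84 + 49)) = √(-41681 + (6/5 + 49)) = √(-41681 + 251/5) = √(-208154/5) = I*√1040770/5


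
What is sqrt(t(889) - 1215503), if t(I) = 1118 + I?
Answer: 2*I*sqrt(303374) ≈ 1101.6*I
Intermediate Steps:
sqrt(t(889) - 1215503) = sqrt((1118 + 889) - 1215503) = sqrt(2007 - 1215503) = sqrt(-1213496) = 2*I*sqrt(303374)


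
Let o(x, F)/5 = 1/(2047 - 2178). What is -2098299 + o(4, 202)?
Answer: -274877174/131 ≈ -2.0983e+6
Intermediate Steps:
o(x, F) = -5/131 (o(x, F) = 5/(2047 - 2178) = 5/(-131) = 5*(-1/131) = -5/131)
-2098299 + o(4, 202) = -2098299 - 5/131 = -274877174/131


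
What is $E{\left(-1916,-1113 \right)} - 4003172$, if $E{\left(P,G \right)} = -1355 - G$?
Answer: $-4003414$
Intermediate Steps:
$E{\left(-1916,-1113 \right)} - 4003172 = \left(-1355 - -1113\right) - 4003172 = \left(-1355 + 1113\right) - 4003172 = -242 - 4003172 = -4003414$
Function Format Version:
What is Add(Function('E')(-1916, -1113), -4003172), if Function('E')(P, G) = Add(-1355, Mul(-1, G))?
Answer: -4003414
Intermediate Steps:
Add(Function('E')(-1916, -1113), -4003172) = Add(Add(-1355, Mul(-1, -1113)), -4003172) = Add(Add(-1355, 1113), -4003172) = Add(-242, -4003172) = -4003414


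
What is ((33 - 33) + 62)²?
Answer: 3844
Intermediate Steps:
((33 - 33) + 62)² = (0 + 62)² = 62² = 3844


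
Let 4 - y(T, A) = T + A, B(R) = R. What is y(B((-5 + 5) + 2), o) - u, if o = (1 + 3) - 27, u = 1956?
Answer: -1931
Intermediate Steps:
o = -23 (o = 4 - 27 = -23)
y(T, A) = 4 - A - T (y(T, A) = 4 - (T + A) = 4 - (A + T) = 4 + (-A - T) = 4 - A - T)
y(B((-5 + 5) + 2), o) - u = (4 - 1*(-23) - ((-5 + 5) + 2)) - 1*1956 = (4 + 23 - (0 + 2)) - 1956 = (4 + 23 - 1*2) - 1956 = (4 + 23 - 2) - 1956 = 25 - 1956 = -1931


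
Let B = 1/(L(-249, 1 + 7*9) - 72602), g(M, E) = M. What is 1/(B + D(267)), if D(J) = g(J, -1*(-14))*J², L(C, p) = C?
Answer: 72851/1386657808712 ≈ 5.2537e-8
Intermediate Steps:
B = -1/72851 (B = 1/(-249 - 72602) = 1/(-72851) = -1/72851 ≈ -1.3727e-5)
D(J) = J³ (D(J) = J*J² = J³)
1/(B + D(267)) = 1/(-1/72851 + 267³) = 1/(-1/72851 + 19034163) = 1/(1386657808712/72851) = 72851/1386657808712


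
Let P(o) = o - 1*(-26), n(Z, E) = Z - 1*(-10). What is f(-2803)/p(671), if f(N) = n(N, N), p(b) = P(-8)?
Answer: -931/6 ≈ -155.17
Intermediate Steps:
n(Z, E) = 10 + Z (n(Z, E) = Z + 10 = 10 + Z)
P(o) = 26 + o (P(o) = o + 26 = 26 + o)
p(b) = 18 (p(b) = 26 - 8 = 18)
f(N) = 10 + N
f(-2803)/p(671) = (10 - 2803)/18 = -2793*1/18 = -931/6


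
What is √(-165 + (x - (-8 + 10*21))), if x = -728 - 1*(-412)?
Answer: I*√683 ≈ 26.134*I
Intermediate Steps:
x = -316 (x = -728 + 412 = -316)
√(-165 + (x - (-8 + 10*21))) = √(-165 + (-316 - (-8 + 10*21))) = √(-165 + (-316 - (-8 + 210))) = √(-165 + (-316 - 1*202)) = √(-165 + (-316 - 202)) = √(-165 - 518) = √(-683) = I*√683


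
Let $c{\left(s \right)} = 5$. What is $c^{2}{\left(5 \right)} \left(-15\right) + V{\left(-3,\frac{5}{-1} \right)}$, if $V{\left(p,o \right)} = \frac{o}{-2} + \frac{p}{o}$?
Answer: $- \frac{3719}{10} \approx -371.9$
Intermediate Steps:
$V{\left(p,o \right)} = - \frac{o}{2} + \frac{p}{o}$ ($V{\left(p,o \right)} = o \left(- \frac{1}{2}\right) + \frac{p}{o} = - \frac{o}{2} + \frac{p}{o}$)
$c^{2}{\left(5 \right)} \left(-15\right) + V{\left(-3,\frac{5}{-1} \right)} = 5^{2} \left(-15\right) - \left(- \frac{3}{5} + \frac{1}{2} \cdot 5 \frac{1}{-1}\right) = 25 \left(-15\right) - \left(- \frac{3}{5} + \frac{1}{2} \cdot 5 \left(-1\right)\right) = -375 - \left(- \frac{5}{2} + \frac{3}{-5}\right) = -375 + \left(\frac{5}{2} - - \frac{3}{5}\right) = -375 + \left(\frac{5}{2} + \frac{3}{5}\right) = -375 + \frac{31}{10} = - \frac{3719}{10}$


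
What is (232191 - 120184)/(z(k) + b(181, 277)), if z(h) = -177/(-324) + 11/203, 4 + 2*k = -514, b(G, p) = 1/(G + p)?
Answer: 562341896172/3025747 ≈ 1.8585e+5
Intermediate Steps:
k = -259 (k = -2 + (1/2)*(-514) = -2 - 257 = -259)
z(h) = 13165/21924 (z(h) = -177*(-1/324) + 11*(1/203) = 59/108 + 11/203 = 13165/21924)
(232191 - 120184)/(z(k) + b(181, 277)) = (232191 - 120184)/(13165/21924 + 1/(181 + 277)) = 112007/(13165/21924 + 1/458) = 112007/(3025747/5020596) = 112007*(5020596/3025747) = 562341896172/3025747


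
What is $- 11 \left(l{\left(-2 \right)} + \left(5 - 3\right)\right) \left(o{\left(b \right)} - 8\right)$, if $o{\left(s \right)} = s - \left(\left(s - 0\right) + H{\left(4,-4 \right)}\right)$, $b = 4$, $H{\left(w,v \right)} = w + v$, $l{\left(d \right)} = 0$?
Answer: $176$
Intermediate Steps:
$H{\left(w,v \right)} = v + w$
$o{\left(s \right)} = 0$ ($o{\left(s \right)} = s - \left(\left(s - 0\right) + \left(-4 + 4\right)\right) = s - \left(\left(s + 0\right) + 0\right) = s - \left(s + 0\right) = s - s = 0$)
$- 11 \left(l{\left(-2 \right)} + \left(5 - 3\right)\right) \left(o{\left(b \right)} - 8\right) = - 11 \left(0 + \left(5 - 3\right)\right) \left(0 - 8\right) = - 11 \left(0 + \left(5 - 3\right)\right) \left(-8\right) = - 11 \left(0 + 2\right) \left(-8\right) = - 11 \cdot 2 \left(-8\right) = \left(-11\right) \left(-16\right) = 176$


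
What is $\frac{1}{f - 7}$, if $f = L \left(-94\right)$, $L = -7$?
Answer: $\frac{1}{651} \approx 0.0015361$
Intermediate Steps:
$f = 658$ ($f = \left(-7\right) \left(-94\right) = 658$)
$\frac{1}{f - 7} = \frac{1}{658 - 7} = \frac{1}{651}$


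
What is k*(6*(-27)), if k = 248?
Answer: -40176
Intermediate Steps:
k*(6*(-27)) = 248*(6*(-27)) = 248*(-162) = -40176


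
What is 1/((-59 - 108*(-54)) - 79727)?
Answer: -1/73954 ≈ -1.3522e-5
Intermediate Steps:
1/((-59 - 108*(-54)) - 79727) = 1/((-59 + 5832) - 79727) = 1/(5773 - 79727) = 1/(-73954) = -1/73954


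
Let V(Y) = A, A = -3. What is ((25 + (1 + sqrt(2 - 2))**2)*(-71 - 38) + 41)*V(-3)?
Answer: 8379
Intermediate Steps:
V(Y) = -3
((25 + (1 + sqrt(2 - 2))**2)*(-71 - 38) + 41)*V(-3) = ((25 + (1 + sqrt(2 - 2))**2)*(-71 - 38) + 41)*(-3) = ((25 + (1 + sqrt(0))**2)*(-109) + 41)*(-3) = ((25 + (1 + 0)**2)*(-109) + 41)*(-3) = ((25 + 1**2)*(-109) + 41)*(-3) = ((25 + 1)*(-109) + 41)*(-3) = (26*(-109) + 41)*(-3) = (-2834 + 41)*(-3) = -2793*(-3) = 8379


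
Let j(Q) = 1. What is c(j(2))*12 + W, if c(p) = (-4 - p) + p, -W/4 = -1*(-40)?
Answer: -208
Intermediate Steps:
W = -160 (W = -(-4)*(-40) = -4*40 = -160)
c(p) = -4
c(j(2))*12 + W = -4*12 - 160 = -48 - 160 = -208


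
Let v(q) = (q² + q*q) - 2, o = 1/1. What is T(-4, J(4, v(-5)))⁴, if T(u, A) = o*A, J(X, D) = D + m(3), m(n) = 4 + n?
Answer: 9150625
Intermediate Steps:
o = 1
v(q) = -2 + 2*q² (v(q) = (q² + q²) - 2 = 2*q² - 2 = -2 + 2*q²)
J(X, D) = 7 + D (J(X, D) = D + (4 + 3) = D + 7 = 7 + D)
T(u, A) = A (T(u, A) = 1*A = A)
T(-4, J(4, v(-5)))⁴ = (7 + (-2 + 2*(-5)²))⁴ = (7 + (-2 + 2*25))⁴ = (7 + (-2 + 50))⁴ = (7 + 48)⁴ = 55⁴ = 9150625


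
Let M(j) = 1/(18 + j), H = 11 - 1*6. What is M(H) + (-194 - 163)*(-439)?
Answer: 3604630/23 ≈ 1.5672e+5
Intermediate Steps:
H = 5 (H = 11 - 6 = 5)
M(H) + (-194 - 163)*(-439) = 1/(18 + 5) + (-194 - 163)*(-439) = 1/23 - 357*(-439) = 1/23 + 156723 = 3604630/23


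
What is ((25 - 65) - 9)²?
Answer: 2401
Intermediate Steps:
((25 - 65) - 9)² = (-40 - 9)² = (-49)² = 2401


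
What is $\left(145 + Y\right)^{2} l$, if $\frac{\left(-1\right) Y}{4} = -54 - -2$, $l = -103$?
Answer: $-12834727$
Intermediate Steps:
$Y = 208$ ($Y = - 4 \left(-54 - -2\right) = - 4 \left(-54 + 2\right) = \left(-4\right) \left(-52\right) = 208$)
$\left(145 + Y\right)^{2} l = \left(145 + 208\right)^{2} \left(-103\right) = 353^{2} \left(-103\right) = 124609 \left(-103\right) = -12834727$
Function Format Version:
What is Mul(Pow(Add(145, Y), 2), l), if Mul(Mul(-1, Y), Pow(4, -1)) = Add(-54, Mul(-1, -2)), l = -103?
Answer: -12834727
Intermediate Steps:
Y = 208 (Y = Mul(-4, Add(-54, Mul(-1, -2))) = Mul(-4, Add(-54, 2)) = Mul(-4, -52) = 208)
Mul(Pow(Add(145, Y), 2), l) = Mul(Pow(Add(145, 208), 2), -103) = Mul(Pow(353, 2), -103) = Mul(124609, -103) = -12834727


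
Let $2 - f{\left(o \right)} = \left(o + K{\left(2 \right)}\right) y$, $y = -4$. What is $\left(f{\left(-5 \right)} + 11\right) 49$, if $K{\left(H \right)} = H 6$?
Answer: $2009$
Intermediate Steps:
$K{\left(H \right)} = 6 H$
$f{\left(o \right)} = 50 + 4 o$ ($f{\left(o \right)} = 2 - \left(o + 6 \cdot 2\right) \left(-4\right) = 2 - \left(o + 12\right) \left(-4\right) = 2 - \left(12 + o\right) \left(-4\right) = 2 - \left(-48 - 4 o\right) = 2 + \left(48 + 4 o\right) = 50 + 4 o$)
$\left(f{\left(-5 \right)} + 11\right) 49 = \left(\left(50 + 4 \left(-5\right)\right) + 11\right) 49 = \left(\left(50 - 20\right) + 11\right) 49 = \left(30 + 11\right) 49 = 41 \cdot 49 = 2009$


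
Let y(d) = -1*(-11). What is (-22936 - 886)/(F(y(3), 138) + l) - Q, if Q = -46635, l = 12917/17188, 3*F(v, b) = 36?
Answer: 9811680319/219173 ≈ 44767.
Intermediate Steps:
y(d) = 11
F(v, b) = 12 (F(v, b) = (⅓)*36 = 12)
l = 12917/17188 (l = 12917*(1/17188) = 12917/17188 ≈ 0.75151)
(-22936 - 886)/(F(y(3), 138) + l) - Q = (-22936 - 886)/(12 + 12917/17188) - 1*(-46635) = -23822/219173/17188 + 46635 = -23822*17188/219173 + 46635 = -409452536/219173 + 46635 = 9811680319/219173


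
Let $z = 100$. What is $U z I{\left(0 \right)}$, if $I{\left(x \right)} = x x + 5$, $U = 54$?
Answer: $27000$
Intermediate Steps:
$I{\left(x \right)} = 5 + x^{2}$ ($I{\left(x \right)} = x^{2} + 5 = 5 + x^{2}$)
$U z I{\left(0 \right)} = 54 \cdot 100 \left(5 + 0^{2}\right) = 5400 \left(5 + 0\right) = 5400 \cdot 5 = 27000$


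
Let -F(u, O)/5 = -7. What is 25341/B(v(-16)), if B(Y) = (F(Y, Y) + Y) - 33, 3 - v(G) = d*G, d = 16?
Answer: 8447/87 ≈ 97.092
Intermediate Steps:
F(u, O) = 35 (F(u, O) = -5*(-7) = 35)
v(G) = 3 - 16*G
B(Y) = 2 + Y (B(Y) = (35 + Y) - 33 = 2 + Y)
25341/B(v(-16)) = 25341/(2 + (3 - 16*(-16))) = 25341/(2 + (3 + 256)) = 25341/(2 + 259) = 25341/261 = 25341*(1/261) = 8447/87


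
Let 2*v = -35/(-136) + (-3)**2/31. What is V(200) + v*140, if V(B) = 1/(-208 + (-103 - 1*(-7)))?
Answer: 6141413/160208 ≈ 38.334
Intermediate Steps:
v = 2309/8432 (v = (-35/(-136) + (-3)**2/31)/2 = (-35*(-1/136) + 9*(1/31))/2 = (35/136 + 9/31)/2 = (1/2)*(2309/4216) = 2309/8432 ≈ 0.27384)
V(B) = -1/304 (V(B) = 1/(-208 + (-103 + 7)) = 1/(-208 - 96) = 1/(-304) = -1/304)
V(200) + v*140 = -1/304 + (2309/8432)*140 = -1/304 + 80815/2108 = 6141413/160208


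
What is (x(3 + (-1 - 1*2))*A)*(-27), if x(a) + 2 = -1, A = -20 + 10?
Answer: -810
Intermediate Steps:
A = -10
x(a) = -3 (x(a) = -2 - 1 = -3)
(x(3 + (-1 - 1*2))*A)*(-27) = -3*(-10)*(-27) = 30*(-27) = -810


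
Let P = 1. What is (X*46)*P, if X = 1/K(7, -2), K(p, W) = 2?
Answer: 23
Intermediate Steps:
X = ½ (X = 1/2 = ½ ≈ 0.50000)
(X*46)*P = ((½)*46)*1 = 23*1 = 23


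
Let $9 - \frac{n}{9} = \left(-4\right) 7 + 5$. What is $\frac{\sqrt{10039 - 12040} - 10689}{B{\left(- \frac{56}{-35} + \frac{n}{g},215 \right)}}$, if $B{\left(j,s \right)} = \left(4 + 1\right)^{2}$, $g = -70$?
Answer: $- \frac{10689}{25} + \frac{i \sqrt{2001}}{25} \approx -427.56 + 1.7893 i$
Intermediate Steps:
$n = 288$ ($n = 81 - 9 \left(\left(-4\right) 7 + 5\right) = 81 - 9 \left(-28 + 5\right) = 81 - -207 = 81 + 207 = 288$)
$B{\left(j,s \right)} = 25$ ($B{\left(j,s \right)} = 5^{2} = 25$)
$\frac{\sqrt{10039 - 12040} - 10689}{B{\left(- \frac{56}{-35} + \frac{n}{g},215 \right)}} = \frac{\sqrt{10039 - 12040} - 10689}{25} = \left(\sqrt{-2001} - 10689\right) \frac{1}{25} = \left(i \sqrt{2001} - 10689\right) \frac{1}{25} = \left(-10689 + i \sqrt{2001}\right) \frac{1}{25} = - \frac{10689}{25} + \frac{i \sqrt{2001}}{25}$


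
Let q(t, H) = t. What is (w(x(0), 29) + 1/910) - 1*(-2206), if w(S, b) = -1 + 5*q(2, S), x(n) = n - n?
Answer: 2015651/910 ≈ 2215.0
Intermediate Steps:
x(n) = 0
w(S, b) = 9 (w(S, b) = -1 + 5*2 = -1 + 10 = 9)
(w(x(0), 29) + 1/910) - 1*(-2206) = (9 + 1/910) - 1*(-2206) = (9 + 1/910) + 2206 = 8191/910 + 2206 = 2015651/910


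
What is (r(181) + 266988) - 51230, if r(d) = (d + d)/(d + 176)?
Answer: 77025968/357 ≈ 2.1576e+5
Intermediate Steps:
r(d) = 2*d/(176 + d) (r(d) = (2*d)/(176 + d) = 2*d/(176 + d))
(r(181) + 266988) - 51230 = (2*181/(176 + 181) + 266988) - 51230 = (2*181/357 + 266988) - 51230 = (2*181*(1/357) + 266988) - 51230 = (362/357 + 266988) - 51230 = 95315078/357 - 51230 = 77025968/357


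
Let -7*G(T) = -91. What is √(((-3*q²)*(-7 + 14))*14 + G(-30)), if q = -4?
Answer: I*√4691 ≈ 68.491*I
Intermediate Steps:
G(T) = 13 (G(T) = -⅐*(-91) = 13)
√(((-3*q²)*(-7 + 14))*14 + G(-30)) = √(((-3*(-4)²)*(-7 + 14))*14 + 13) = √((-3*16*7)*14 + 13) = √(-48*7*14 + 13) = √(-336*14 + 13) = √(-4704 + 13) = √(-4691) = I*√4691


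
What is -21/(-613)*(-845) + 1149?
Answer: 686592/613 ≈ 1120.1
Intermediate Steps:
-21/(-613)*(-845) + 1149 = -21*(-1/613)*(-845) + 1149 = (21/613)*(-845) + 1149 = -17745/613 + 1149 = 686592/613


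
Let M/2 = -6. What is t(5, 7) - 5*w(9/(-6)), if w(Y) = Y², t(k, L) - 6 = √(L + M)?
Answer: -21/4 + I*√5 ≈ -5.25 + 2.2361*I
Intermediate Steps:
M = -12 (M = 2*(-6) = -12)
t(k, L) = 6 + √(-12 + L) (t(k, L) = 6 + √(L - 12) = 6 + √(-12 + L))
t(5, 7) - 5*w(9/(-6)) = (6 + √(-12 + 7)) - 5*(9/(-6))² = (6 + √(-5)) - 5*(9*(-⅙))² = (6 + I*√5) - 5*(-3/2)² = (6 + I*√5) - 5*9/4 = (6 + I*√5) - 45/4 = -21/4 + I*√5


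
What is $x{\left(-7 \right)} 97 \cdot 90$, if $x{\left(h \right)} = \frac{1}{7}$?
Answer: $\frac{8730}{7} \approx 1247.1$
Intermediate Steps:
$x{\left(h \right)} = \frac{1}{7}$
$x{\left(-7 \right)} 97 \cdot 90 = \frac{1}{7} \cdot 97 \cdot 90 = \frac{97}{7} \cdot 90 = \frac{8730}{7}$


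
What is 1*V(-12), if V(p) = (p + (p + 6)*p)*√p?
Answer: 120*I*√3 ≈ 207.85*I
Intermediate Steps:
V(p) = √p*(p + p*(6 + p)) (V(p) = (p + (6 + p)*p)*√p = (p + p*(6 + p))*√p = √p*(p + p*(6 + p)))
1*V(-12) = 1*((-12)^(3/2)*(7 - 12)) = 1*(-24*I*√3*(-5)) = 1*(120*I*√3) = 120*I*√3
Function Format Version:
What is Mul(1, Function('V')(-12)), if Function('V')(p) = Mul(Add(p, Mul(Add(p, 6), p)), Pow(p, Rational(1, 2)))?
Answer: Mul(120, I, Pow(3, Rational(1, 2))) ≈ Mul(207.85, I)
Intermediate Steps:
Function('V')(p) = Mul(Pow(p, Rational(1, 2)), Add(p, Mul(p, Add(6, p)))) (Function('V')(p) = Mul(Add(p, Mul(Add(6, p), p)), Pow(p, Rational(1, 2))) = Mul(Add(p, Mul(p, Add(6, p))), Pow(p, Rational(1, 2))) = Mul(Pow(p, Rational(1, 2)), Add(p, Mul(p, Add(6, p)))))
Mul(1, Function('V')(-12)) = Mul(1, Mul(Pow(-12, Rational(3, 2)), Add(7, -12))) = Mul(1, Mul(Mul(-24, I, Pow(3, Rational(1, 2))), -5)) = Mul(1, Mul(120, I, Pow(3, Rational(1, 2)))) = Mul(120, I, Pow(3, Rational(1, 2)))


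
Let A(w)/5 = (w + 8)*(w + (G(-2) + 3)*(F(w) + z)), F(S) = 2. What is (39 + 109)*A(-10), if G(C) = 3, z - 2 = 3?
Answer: -47360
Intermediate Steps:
z = 5 (z = 2 + 3 = 5)
A(w) = 5*(8 + w)*(42 + w) (A(w) = 5*((w + 8)*(w + (3 + 3)*(2 + 5))) = 5*((8 + w)*(w + 6*7)) = 5*((8 + w)*(w + 42)) = 5*((8 + w)*(42 + w)) = 5*(8 + w)*(42 + w))
(39 + 109)*A(-10) = (39 + 109)*(1680 + 5*(-10)² + 250*(-10)) = 148*(1680 + 5*100 - 2500) = 148*(1680 + 500 - 2500) = 148*(-320) = -47360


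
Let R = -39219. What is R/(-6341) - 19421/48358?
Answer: 104317873/18037534 ≈ 5.7834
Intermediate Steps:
R/(-6341) - 19421/48358 = -39219/(-6341) - 19421/48358 = -39219*(-1/6341) - 19421*1/48358 = 2307/373 - 19421/48358 = 104317873/18037534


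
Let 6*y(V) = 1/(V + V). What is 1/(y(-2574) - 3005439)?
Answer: -30888/92831999833 ≈ -3.3273e-7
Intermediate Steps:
y(V) = 1/(12*V) (y(V) = 1/(6*(V + V)) = 1/(6*((2*V))) = (1/(2*V))/6 = 1/(12*V))
1/(y(-2574) - 3005439) = 1/((1/12)/(-2574) - 3005439) = 1/((1/12)*(-1/2574) - 3005439) = 1/(-1/30888 - 3005439) = 1/(-92831999833/30888) = -30888/92831999833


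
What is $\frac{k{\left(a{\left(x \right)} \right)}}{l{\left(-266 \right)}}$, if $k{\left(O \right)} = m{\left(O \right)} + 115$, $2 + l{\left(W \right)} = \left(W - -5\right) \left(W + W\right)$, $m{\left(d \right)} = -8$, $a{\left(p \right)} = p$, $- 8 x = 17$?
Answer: $\frac{107}{138850} \approx 0.00077062$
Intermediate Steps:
$x = - \frac{17}{8}$ ($x = \left(- \frac{1}{8}\right) 17 = - \frac{17}{8} \approx -2.125$)
$l{\left(W \right)} = -2 + 2 W \left(5 + W\right)$ ($l{\left(W \right)} = -2 + \left(W - -5\right) \left(W + W\right) = -2 + \left(W + \left(12 - 7\right)\right) 2 W = -2 + \left(W + 5\right) 2 W = -2 + \left(5 + W\right) 2 W = -2 + 2 W \left(5 + W\right)$)
$k{\left(O \right)} = 107$ ($k{\left(O \right)} = -8 + 115 = 107$)
$\frac{k{\left(a{\left(x \right)} \right)}}{l{\left(-266 \right)}} = \frac{107}{-2 + 2 \left(-266\right)^{2} + 10 \left(-266\right)} = \frac{107}{-2 + 2 \cdot 70756 - 2660} = \frac{107}{-2 + 141512 - 2660} = \frac{107}{138850}$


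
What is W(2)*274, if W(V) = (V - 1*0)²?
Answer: 1096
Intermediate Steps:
W(V) = V² (W(V) = (V + 0)² = V²)
W(2)*274 = 2²*274 = 4*274 = 1096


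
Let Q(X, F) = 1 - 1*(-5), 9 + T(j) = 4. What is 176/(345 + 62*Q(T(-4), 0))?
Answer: 176/717 ≈ 0.24547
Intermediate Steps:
T(j) = -5 (T(j) = -9 + 4 = -5)
Q(X, F) = 6 (Q(X, F) = 1 + 5 = 6)
176/(345 + 62*Q(T(-4), 0)) = 176/(345 + 62*6) = 176/(345 + 372) = 176/717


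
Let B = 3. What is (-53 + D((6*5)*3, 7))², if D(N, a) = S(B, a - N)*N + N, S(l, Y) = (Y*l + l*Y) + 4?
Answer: 1973402929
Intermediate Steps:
S(l, Y) = 4 + 2*Y*l (S(l, Y) = (Y*l + Y*l) + 4 = 2*Y*l + 4 = 4 + 2*Y*l)
D(N, a) = N + N*(4 - 6*N + 6*a) (D(N, a) = (4 + 2*(a - N)*3)*N + N = (4 + (-6*N + 6*a))*N + N = (4 - 6*N + 6*a)*N + N = N*(4 - 6*N + 6*a) + N = N + N*(4 - 6*N + 6*a))
(-53 + D((6*5)*3, 7))² = (-53 + ((6*5)*3)*(5 - 6*6*5*3 + 6*7))² = (-53 + (30*3)*(5 - 180*3 + 42))² = (-53 + 90*(5 - 6*90 + 42))² = (-53 + 90*(5 - 540 + 42))² = (-53 + 90*(-493))² = (-53 - 44370)² = (-44423)² = 1973402929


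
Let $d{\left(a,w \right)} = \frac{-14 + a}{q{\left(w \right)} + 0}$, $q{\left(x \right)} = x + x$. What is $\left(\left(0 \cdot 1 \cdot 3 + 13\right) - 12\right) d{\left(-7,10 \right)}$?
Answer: $- \frac{21}{20} \approx -1.05$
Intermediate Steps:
$q{\left(x \right)} = 2 x$
$d{\left(a,w \right)} = \frac{-14 + a}{2 w}$ ($d{\left(a,w \right)} = \frac{-14 + a}{2 w + 0} = \frac{-14 + a}{2 w}$)
$\left(\left(0 \cdot 1 \cdot 3 + 13\right) - 12\right) d{\left(-7,10 \right)} = \left(\left(0 \cdot 1 \cdot 3 + 13\right) - 12\right) \frac{-14 - 7}{2 \cdot 10} = \left(\left(0 \cdot 3 + 13\right) - 12\right) \frac{1}{2} \cdot \frac{1}{10} \left(-21\right) = \left(\left(0 + 13\right) - 12\right) \left(- \frac{21}{20}\right) = \left(13 - 12\right) \left(- \frac{21}{20}\right) = 1 \left(- \frac{21}{20}\right) = - \frac{21}{20}$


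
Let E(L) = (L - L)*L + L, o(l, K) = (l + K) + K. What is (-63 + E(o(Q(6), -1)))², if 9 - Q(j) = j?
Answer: 3844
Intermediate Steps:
Q(j) = 9 - j
o(l, K) = l + 2*K (o(l, K) = (K + l) + K = l + 2*K)
E(L) = L (E(L) = 0*L + L = 0 + L = L)
(-63 + E(o(Q(6), -1)))² = (-63 + ((9 - 1*6) + 2*(-1)))² = (-63 + ((9 - 6) - 2))² = (-63 + (3 - 2))² = (-63 + 1)² = (-62)² = 3844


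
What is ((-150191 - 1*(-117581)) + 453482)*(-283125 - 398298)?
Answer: -286791860856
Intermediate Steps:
((-150191 - 1*(-117581)) + 453482)*(-283125 - 398298) = ((-150191 + 117581) + 453482)*(-681423) = (-32610 + 453482)*(-681423) = 420872*(-681423) = -286791860856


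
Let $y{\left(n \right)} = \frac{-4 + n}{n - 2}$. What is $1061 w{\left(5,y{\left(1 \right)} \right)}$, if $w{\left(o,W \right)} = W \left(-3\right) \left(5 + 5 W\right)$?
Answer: $-190980$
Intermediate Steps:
$y{\left(n \right)} = \frac{-4 + n}{-2 + n}$
$w{\left(o,W \right)} = - 3 W \left(5 + 5 W\right)$
$1061 w{\left(5,y{\left(1 \right)} \right)} = 1061 \left(- 15 \frac{-4 + 1}{-2 + 1} \left(1 + \frac{-4 + 1}{-2 + 1}\right)\right) = 1061 \left(- 15 \frac{1}{-1} \left(-3\right) \left(1 + \frac{1}{-1} \left(-3\right)\right)\right) = 1061 \left(- 15 \left(\left(-1\right) \left(-3\right)\right) \left(1 - -3\right)\right) = 1061 \left(\left(-15\right) 3 \left(1 + 3\right)\right) = 1061 \left(\left(-15\right) 3 \cdot 4\right) = 1061 \left(-180\right) = -190980$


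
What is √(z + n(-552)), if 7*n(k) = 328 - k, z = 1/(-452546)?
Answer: √1261554931659806/3167822 ≈ 11.212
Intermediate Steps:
z = -1/452546 ≈ -2.2097e-6
n(k) = 328/7 - k/7 (n(k) = (328 - k)/7 = 328/7 - k/7)
√(z + n(-552)) = √(-1/452546 + (328/7 - ⅐*(-552))) = √(-1/452546 + (328/7 + 552/7)) = √(-1/452546 + 880/7) = √(398240473/3167822) = √1261554931659806/3167822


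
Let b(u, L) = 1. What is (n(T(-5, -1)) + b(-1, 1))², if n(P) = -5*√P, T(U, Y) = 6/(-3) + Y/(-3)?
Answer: (3 - 5*I*√15)²/9 ≈ -40.667 - 12.91*I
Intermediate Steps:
T(U, Y) = -2 - Y/3 (T(U, Y) = 6*(-⅓) + Y*(-⅓) = -2 - Y/3)
(n(T(-5, -1)) + b(-1, 1))² = (-5*√(-2 - ⅓*(-1)) + 1)² = (-5*√(-2 + ⅓) + 1)² = (-5*I*√15/3 + 1)² = (1 - 5*I*√15/3)²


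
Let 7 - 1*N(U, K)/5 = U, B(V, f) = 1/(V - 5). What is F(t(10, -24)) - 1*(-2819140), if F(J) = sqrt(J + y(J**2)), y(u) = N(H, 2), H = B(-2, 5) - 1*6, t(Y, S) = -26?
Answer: 2819140 + sqrt(1946)/7 ≈ 2.8191e+6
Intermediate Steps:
B(V, f) = 1/(-5 + V)
H = -43/7 (H = 1/(-5 - 2) - 1*6 = 1/(-7) - 6 = -1/7 - 6 = -43/7 ≈ -6.1429)
N(U, K) = 35 - 5*U
y(u) = 460/7 (y(u) = 35 - 5*(-43/7) = 35 + 215/7 = 460/7)
F(J) = sqrt(460/7 + J) (F(J) = sqrt(J + 460/7) = sqrt(460/7 + J))
F(t(10, -24)) - 1*(-2819140) = sqrt(3220 + 49*(-26))/7 - 1*(-2819140) = sqrt(3220 - 1274)/7 + 2819140 = sqrt(1946)/7 + 2819140 = 2819140 + sqrt(1946)/7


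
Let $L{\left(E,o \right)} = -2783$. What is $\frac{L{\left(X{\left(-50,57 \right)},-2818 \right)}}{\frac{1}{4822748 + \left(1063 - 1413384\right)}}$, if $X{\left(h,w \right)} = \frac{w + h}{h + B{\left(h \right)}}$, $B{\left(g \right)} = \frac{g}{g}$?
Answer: $-9491218341$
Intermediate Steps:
$B{\left(g \right)} = 1$
$X{\left(h,w \right)} = \frac{h + w}{1 + h}$ ($X{\left(h,w \right)} = \frac{w + h}{h + 1} = \frac{h + w}{1 + h}$)
$\frac{L{\left(X{\left(-50,57 \right)},-2818 \right)}}{\frac{1}{4822748 + \left(1063 - 1413384\right)}} = - \frac{2783}{\frac{1}{4822748 + \left(1063 - 1413384\right)}} = - \frac{2783}{\frac{1}{4822748 - 1412321}} = - \frac{2783}{\frac{1}{3410427}} = - 2783 \frac{1}{\frac{1}{3410427}} = \left(-2783\right) 3410427 = -9491218341$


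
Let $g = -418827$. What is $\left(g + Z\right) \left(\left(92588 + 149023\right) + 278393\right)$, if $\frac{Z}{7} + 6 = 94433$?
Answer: $125925208648$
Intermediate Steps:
$Z = 660989$ ($Z = -42 + 7 \cdot 94433 = -42 + 661031 = 660989$)
$\left(g + Z\right) \left(\left(92588 + 149023\right) + 278393\right) = \left(-418827 + 660989\right) \left(\left(92588 + 149023\right) + 278393\right) = 242162 \left(241611 + 278393\right) = 242162 \cdot 520004 = 125925208648$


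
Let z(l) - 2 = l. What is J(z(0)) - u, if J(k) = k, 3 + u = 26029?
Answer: -26024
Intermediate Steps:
u = 26026 (u = -3 + 26029 = 26026)
z(l) = 2 + l
J(z(0)) - u = (2 + 0) - 1*26026 = 2 - 26026 = -26024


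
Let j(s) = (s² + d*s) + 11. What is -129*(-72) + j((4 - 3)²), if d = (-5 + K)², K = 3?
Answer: 9304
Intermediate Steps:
d = 4 (d = (-5 + 3)² = (-2)² = 4)
j(s) = 11 + s² + 4*s (j(s) = (s² + 4*s) + 11 = 11 + s² + 4*s)
-129*(-72) + j((4 - 3)²) = -129*(-72) + (11 + ((4 - 3)²)² + 4*(4 - 3)²) = 9288 + (11 + (1²)² + 4*1²) = 9288 + (11 + 1² + 4*1) = 9288 + (11 + 1 + 4) = 9288 + 16 = 9304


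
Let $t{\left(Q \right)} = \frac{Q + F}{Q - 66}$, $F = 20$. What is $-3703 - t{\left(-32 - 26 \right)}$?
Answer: $- \frac{229605}{62} \approx -3703.3$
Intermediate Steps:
$t{\left(Q \right)} = \frac{20 + Q}{-66 + Q}$ ($t{\left(Q \right)} = \frac{Q + 20}{Q - 66} = \frac{20 + Q}{-66 + Q}$)
$-3703 - t{\left(-32 - 26 \right)} = -3703 - \frac{20 - 58}{-66 - 58} = -3703 - \frac{1}{-124} \left(-38\right) = -3703 - \left(- \frac{1}{124}\right) \left(-38\right) = -3703 - \frac{19}{62} = - \frac{229605}{62}$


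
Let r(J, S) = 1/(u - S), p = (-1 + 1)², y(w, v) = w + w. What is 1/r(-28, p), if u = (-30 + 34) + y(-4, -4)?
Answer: -4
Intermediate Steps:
y(w, v) = 2*w
u = -4 (u = (-30 + 34) + 2*(-4) = 4 - 8 = -4)
p = 0 (p = 0² = 0)
r(J, S) = 1/(-4 - S)
1/r(-28, p) = 1/(-1/(4 + 0)) = 1/(-1/4) = 1/(-1*¼) = 1/(-¼) = -4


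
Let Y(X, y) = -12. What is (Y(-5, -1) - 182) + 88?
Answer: -106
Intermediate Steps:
(Y(-5, -1) - 182) + 88 = (-12 - 182) + 88 = -194 + 88 = -106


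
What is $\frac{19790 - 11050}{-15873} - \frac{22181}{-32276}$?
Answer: $\frac{69986773}{512316948} \approx 0.13661$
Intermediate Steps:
$\frac{19790 - 11050}{-15873} - \frac{22181}{-32276} = 8740 \left(- \frac{1}{15873}\right) - - \frac{22181}{32276} = - \frac{8740}{15873} + \frac{22181}{32276} = \frac{69986773}{512316948}$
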